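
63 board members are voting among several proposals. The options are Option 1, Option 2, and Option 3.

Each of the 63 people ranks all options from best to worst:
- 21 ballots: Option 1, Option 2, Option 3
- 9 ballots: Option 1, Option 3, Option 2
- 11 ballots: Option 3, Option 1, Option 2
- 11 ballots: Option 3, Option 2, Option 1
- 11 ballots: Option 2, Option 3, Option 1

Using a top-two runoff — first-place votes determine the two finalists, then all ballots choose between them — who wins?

Option 3

Round 1 first-place votes: Option 1 30, Option 2 11, Option 3 22. Option 1 and Option 3 advance.
Runoff: Option 1 is ranked above Option 3 on 30 ballots, Option 3 above Option 1 on 33.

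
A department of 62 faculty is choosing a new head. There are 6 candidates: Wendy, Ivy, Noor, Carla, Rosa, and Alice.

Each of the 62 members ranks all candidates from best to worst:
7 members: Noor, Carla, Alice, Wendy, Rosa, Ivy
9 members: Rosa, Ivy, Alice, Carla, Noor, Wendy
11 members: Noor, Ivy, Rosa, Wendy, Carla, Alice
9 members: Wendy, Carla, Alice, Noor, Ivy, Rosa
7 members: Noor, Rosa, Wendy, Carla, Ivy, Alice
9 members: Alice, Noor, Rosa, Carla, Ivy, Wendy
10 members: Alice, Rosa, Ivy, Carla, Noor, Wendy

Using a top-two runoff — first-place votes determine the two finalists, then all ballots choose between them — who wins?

Alice

Round 1 first-place votes: Wendy 9, Ivy 0, Noor 25, Carla 0, Rosa 9, Alice 19. Noor and Alice advance.
Runoff: Noor is ranked above Alice on 25 ballots, Alice above Noor on 37.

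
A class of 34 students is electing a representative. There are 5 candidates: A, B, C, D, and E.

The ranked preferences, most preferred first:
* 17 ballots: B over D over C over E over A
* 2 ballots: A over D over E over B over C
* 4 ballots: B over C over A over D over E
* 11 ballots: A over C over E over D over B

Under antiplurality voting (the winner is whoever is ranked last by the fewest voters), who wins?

Last-place votes: A 17, B 11, C 2, D 0, E 4.

D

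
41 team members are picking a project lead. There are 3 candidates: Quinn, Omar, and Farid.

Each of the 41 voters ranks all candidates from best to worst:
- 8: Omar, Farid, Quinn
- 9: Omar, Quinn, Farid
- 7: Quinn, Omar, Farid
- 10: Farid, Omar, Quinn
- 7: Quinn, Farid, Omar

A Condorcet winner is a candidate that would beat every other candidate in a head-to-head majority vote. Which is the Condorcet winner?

Omar vs Quinn: 27–14
Omar vs Farid: 24–17
Omar beats every other candidate.

Omar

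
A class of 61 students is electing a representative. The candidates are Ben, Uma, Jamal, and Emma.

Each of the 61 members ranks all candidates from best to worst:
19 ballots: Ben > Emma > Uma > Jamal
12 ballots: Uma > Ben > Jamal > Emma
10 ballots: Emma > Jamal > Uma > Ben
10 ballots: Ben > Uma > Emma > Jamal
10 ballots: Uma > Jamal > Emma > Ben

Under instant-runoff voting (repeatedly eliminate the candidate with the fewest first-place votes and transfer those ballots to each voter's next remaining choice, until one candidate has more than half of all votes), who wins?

Uma

Round 1: Ben 29, Uma 22, Jamal 0, Emma 10. Jamal eliminated.
Round 2: Ben 29, Uma 22, Emma 10. Emma eliminated.
Round 3: Ben 29, Uma 32. Uma has a majority (≥31).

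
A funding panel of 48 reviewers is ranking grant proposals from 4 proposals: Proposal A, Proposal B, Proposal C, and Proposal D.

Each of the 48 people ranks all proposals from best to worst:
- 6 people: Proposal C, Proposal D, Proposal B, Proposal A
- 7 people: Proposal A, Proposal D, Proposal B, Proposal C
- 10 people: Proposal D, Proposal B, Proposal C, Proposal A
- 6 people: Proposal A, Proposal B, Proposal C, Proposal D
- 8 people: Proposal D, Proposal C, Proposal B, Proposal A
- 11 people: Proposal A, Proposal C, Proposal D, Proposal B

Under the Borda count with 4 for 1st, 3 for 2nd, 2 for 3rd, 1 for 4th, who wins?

Proposal D

Proposal A: 6×1 + 7×4 + 10×1 + 6×4 + 8×1 + 11×4 = 120
Proposal B: 6×2 + 7×2 + 10×3 + 6×3 + 8×2 + 11×1 = 101
Proposal C: 6×4 + 7×1 + 10×2 + 6×2 + 8×3 + 11×3 = 120
Proposal D: 6×3 + 7×3 + 10×4 + 6×1 + 8×4 + 11×2 = 139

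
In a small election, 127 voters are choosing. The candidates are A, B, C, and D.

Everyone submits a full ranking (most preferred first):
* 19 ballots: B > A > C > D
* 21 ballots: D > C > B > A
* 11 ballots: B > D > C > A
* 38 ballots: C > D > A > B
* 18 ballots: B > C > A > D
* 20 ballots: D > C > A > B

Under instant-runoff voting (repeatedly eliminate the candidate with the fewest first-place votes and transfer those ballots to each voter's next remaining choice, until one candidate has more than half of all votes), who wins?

D

Round 1: A 0, B 48, C 38, D 41. A eliminated.
Round 2: B 48, C 38, D 41. C eliminated.
Round 3: B 48, D 79. D has a majority (≥64).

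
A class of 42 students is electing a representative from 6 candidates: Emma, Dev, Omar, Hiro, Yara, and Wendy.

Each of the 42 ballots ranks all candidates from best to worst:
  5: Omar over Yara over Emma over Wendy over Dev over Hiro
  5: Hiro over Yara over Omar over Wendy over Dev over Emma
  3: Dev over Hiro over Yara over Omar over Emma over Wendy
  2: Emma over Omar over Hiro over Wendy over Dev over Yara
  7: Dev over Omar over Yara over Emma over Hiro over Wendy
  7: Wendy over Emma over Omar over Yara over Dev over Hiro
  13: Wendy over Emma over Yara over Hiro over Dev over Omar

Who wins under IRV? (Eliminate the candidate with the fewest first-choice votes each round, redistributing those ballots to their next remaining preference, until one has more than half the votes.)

Round 1: Emma 2, Dev 10, Omar 5, Hiro 5, Yara 0, Wendy 20. Yara eliminated.
Round 2: Emma 2, Dev 10, Omar 5, Hiro 5, Wendy 20. Emma eliminated.
Round 3: Dev 10, Omar 7, Hiro 5, Wendy 20. Hiro eliminated.
Round 4: Dev 10, Omar 12, Wendy 20. Dev eliminated.
Round 5: Omar 22, Wendy 20. Omar has a majority (≥22).

Omar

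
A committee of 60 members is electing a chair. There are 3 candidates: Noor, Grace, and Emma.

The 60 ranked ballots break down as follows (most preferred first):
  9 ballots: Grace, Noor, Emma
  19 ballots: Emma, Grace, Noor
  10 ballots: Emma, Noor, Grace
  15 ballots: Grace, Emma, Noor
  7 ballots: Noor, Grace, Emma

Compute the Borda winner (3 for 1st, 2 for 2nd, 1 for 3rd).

Noor: 9×2 + 19×1 + 10×2 + 15×1 + 7×3 = 93
Grace: 9×3 + 19×2 + 10×1 + 15×3 + 7×2 = 134
Emma: 9×1 + 19×3 + 10×3 + 15×2 + 7×1 = 133

Grace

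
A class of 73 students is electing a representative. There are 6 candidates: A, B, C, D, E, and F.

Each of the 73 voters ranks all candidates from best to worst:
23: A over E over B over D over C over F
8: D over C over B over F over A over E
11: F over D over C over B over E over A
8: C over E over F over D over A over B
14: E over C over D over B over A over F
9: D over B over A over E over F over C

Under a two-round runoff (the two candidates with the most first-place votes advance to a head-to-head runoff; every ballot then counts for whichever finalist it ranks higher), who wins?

Round 1 first-place votes: A 23, B 0, C 8, D 17, E 14, F 11. A and D advance.
Runoff: A is ranked above D on 23 ballots, D above A on 50.

D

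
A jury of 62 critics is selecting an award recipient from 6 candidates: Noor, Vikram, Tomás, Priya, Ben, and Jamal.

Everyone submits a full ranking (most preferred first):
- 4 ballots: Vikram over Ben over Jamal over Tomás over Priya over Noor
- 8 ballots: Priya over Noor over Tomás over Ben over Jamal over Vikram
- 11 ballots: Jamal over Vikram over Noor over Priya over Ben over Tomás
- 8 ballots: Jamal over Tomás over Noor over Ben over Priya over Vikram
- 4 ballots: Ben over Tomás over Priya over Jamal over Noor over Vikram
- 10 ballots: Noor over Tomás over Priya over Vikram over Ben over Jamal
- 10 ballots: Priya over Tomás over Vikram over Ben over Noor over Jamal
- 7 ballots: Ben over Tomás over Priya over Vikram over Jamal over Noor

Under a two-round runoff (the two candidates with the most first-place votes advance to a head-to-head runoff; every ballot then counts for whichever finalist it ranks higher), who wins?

Priya

Round 1 first-place votes: Noor 10, Vikram 4, Tomás 0, Priya 18, Ben 11, Jamal 19. Jamal and Priya advance.
Runoff: Jamal is ranked above Priya on 23 ballots, Priya above Jamal on 39.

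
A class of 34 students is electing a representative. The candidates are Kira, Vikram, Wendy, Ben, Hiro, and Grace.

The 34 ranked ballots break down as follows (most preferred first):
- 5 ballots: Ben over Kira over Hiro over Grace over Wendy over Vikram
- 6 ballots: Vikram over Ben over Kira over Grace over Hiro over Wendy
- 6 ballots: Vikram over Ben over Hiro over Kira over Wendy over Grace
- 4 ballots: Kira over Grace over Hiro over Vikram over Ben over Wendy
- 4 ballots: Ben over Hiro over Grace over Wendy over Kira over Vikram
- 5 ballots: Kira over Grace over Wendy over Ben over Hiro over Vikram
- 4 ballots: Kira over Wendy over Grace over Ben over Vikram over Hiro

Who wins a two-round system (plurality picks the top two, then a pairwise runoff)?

Kira

Round 1 first-place votes: Kira 13, Vikram 12, Wendy 0, Ben 9, Hiro 0, Grace 0. Kira and Vikram advance.
Runoff: Kira is ranked above Vikram on 22 ballots, Vikram above Kira on 12.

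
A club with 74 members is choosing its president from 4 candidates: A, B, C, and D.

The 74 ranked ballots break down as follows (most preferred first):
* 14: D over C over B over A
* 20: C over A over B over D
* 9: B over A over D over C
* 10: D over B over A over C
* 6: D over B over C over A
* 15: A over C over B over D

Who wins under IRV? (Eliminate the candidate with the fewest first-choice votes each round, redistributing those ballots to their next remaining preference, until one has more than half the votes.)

Round 1: A 15, B 9, C 20, D 30. B eliminated.
Round 2: A 24, C 20, D 30. C eliminated.
Round 3: A 44, D 30. A has a majority (≥38).

A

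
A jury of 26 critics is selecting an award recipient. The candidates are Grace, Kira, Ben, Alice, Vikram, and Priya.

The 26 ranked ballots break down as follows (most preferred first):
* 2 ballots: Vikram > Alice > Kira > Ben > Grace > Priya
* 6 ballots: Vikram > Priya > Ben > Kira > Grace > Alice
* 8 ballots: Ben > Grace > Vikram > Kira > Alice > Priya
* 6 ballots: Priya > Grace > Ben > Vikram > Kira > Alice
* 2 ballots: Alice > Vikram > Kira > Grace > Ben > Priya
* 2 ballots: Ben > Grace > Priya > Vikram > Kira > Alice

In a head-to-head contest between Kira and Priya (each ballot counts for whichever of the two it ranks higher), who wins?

Kira is ranked above Priya on 12 ballots; Priya above Kira on 14.

Priya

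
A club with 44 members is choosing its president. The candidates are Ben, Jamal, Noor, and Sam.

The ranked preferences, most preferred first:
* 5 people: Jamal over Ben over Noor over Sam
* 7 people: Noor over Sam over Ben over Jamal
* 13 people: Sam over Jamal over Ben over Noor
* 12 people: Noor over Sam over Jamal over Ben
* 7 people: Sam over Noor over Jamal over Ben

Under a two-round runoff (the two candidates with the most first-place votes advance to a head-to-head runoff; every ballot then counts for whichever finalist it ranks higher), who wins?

Round 1 first-place votes: Ben 0, Jamal 5, Noor 19, Sam 20. Sam and Noor advance.
Runoff: Sam is ranked above Noor on 20 ballots, Noor above Sam on 24.

Noor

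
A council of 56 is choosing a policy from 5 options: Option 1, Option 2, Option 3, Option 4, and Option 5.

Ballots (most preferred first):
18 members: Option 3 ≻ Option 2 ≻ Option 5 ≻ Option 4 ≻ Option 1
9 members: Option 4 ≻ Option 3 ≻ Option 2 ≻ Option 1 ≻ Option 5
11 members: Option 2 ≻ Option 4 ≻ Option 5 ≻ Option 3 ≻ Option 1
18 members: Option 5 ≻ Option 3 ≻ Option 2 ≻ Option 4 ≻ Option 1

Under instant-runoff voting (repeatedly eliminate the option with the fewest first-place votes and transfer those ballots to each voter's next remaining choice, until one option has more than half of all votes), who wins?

Round 1: Option 1 0, Option 2 11, Option 3 18, Option 4 9, Option 5 18. Option 1 eliminated.
Round 2: Option 2 11, Option 3 18, Option 4 9, Option 5 18. Option 4 eliminated.
Round 3: Option 2 11, Option 3 27, Option 5 18. Option 2 eliminated.
Round 4: Option 3 27, Option 5 29. Option 5 has a majority (≥29).

Option 5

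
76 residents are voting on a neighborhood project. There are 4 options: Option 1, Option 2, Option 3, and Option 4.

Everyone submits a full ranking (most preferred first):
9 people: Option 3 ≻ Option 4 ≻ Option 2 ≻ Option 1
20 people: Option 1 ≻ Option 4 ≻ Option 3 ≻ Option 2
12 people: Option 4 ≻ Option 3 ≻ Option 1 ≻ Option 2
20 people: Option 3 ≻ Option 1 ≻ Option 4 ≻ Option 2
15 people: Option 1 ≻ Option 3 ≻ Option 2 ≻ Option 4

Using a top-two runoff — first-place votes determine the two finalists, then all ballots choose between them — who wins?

Round 1 first-place votes: Option 1 35, Option 2 0, Option 3 29, Option 4 12. Option 1 and Option 3 advance.
Runoff: Option 1 is ranked above Option 3 on 35 ballots, Option 3 above Option 1 on 41.

Option 3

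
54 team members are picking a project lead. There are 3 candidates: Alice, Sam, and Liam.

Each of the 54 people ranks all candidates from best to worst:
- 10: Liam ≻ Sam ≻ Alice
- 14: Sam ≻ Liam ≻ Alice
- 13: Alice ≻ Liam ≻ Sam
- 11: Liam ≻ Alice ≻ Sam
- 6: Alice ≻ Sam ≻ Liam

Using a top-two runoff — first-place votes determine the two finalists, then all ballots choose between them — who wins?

Round 1 first-place votes: Alice 19, Sam 14, Liam 21. Liam and Alice advance.
Runoff: Liam is ranked above Alice on 35 ballots, Alice above Liam on 19.

Liam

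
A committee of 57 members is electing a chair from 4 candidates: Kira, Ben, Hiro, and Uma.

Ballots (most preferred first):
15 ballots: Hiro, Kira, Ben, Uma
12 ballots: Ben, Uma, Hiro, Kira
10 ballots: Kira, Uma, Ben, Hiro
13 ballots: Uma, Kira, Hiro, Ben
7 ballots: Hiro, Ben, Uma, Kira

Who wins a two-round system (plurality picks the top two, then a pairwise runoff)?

Round 1 first-place votes: Kira 10, Ben 12, Hiro 22, Uma 13. Hiro and Uma advance.
Runoff: Hiro is ranked above Uma on 22 ballots, Uma above Hiro on 35.

Uma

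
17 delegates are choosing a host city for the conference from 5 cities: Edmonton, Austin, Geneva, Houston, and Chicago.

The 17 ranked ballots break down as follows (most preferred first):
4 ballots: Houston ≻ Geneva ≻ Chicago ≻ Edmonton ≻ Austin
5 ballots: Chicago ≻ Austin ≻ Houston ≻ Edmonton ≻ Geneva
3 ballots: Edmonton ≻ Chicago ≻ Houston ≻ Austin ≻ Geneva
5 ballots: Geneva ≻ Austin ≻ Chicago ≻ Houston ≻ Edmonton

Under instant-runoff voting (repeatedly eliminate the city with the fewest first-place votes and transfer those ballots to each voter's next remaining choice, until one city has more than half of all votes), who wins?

Round 1: Edmonton 3, Austin 0, Geneva 5, Houston 4, Chicago 5. Austin eliminated.
Round 2: Edmonton 3, Geneva 5, Houston 4, Chicago 5. Edmonton eliminated.
Round 3: Geneva 5, Houston 4, Chicago 8. Houston eliminated.
Round 4: Geneva 9, Chicago 8. Geneva has a majority (≥9).

Geneva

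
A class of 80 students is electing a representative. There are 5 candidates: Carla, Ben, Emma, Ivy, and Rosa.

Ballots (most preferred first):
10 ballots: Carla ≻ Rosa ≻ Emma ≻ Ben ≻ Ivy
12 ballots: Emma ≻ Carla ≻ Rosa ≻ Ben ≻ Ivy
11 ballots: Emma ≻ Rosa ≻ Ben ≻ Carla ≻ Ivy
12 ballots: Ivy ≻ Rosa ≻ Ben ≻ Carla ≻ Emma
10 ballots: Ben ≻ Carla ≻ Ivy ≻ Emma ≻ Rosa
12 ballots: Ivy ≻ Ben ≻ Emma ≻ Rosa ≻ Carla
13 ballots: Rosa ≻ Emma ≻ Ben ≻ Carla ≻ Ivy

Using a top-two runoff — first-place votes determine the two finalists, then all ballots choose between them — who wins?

Emma

Round 1 first-place votes: Carla 10, Ben 10, Emma 23, Ivy 24, Rosa 13. Ivy and Emma advance.
Runoff: Ivy is ranked above Emma on 34 ballots, Emma above Ivy on 46.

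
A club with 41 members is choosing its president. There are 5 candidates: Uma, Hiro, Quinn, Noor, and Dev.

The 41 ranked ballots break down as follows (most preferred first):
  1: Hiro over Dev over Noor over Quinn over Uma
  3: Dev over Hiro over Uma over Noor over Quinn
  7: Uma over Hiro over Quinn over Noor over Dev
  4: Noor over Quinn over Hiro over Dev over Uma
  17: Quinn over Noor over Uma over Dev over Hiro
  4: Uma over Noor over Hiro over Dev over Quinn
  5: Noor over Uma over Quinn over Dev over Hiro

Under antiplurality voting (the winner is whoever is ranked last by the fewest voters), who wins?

Noor

Last-place votes: Uma 5, Hiro 22, Quinn 7, Noor 0, Dev 7.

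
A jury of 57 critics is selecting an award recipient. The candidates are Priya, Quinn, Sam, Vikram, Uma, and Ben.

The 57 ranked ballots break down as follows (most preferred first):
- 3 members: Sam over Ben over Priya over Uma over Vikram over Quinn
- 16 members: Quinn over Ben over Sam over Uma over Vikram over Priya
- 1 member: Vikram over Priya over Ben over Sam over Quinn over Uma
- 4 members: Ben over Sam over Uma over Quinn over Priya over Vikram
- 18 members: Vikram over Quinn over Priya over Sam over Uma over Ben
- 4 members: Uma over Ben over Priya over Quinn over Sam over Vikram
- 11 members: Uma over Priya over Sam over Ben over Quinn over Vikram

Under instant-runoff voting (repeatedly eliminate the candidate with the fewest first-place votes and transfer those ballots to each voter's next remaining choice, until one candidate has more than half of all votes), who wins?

Uma

Round 1: Priya 0, Quinn 16, Sam 3, Vikram 19, Uma 15, Ben 4. Priya eliminated.
Round 2: Quinn 16, Sam 3, Vikram 19, Uma 15, Ben 4. Sam eliminated.
Round 3: Quinn 16, Vikram 19, Uma 15, Ben 7. Ben eliminated.
Round 4: Quinn 16, Vikram 19, Uma 22. Quinn eliminated.
Round 5: Vikram 19, Uma 38. Uma has a majority (≥29).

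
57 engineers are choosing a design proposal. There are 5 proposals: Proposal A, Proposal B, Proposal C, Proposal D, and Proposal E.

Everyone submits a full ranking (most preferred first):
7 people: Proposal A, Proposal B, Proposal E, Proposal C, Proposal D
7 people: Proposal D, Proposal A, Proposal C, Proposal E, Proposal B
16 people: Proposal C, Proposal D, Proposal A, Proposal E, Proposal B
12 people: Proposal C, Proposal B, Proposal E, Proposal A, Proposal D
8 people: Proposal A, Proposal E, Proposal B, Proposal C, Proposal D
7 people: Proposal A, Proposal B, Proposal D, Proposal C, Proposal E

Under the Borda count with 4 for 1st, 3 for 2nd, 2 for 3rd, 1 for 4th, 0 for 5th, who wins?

Proposal A

Proposal A: 7×4 + 7×3 + 16×2 + 12×1 + 8×4 + 7×4 = 153
Proposal B: 7×3 + 7×0 + 16×0 + 12×3 + 8×2 + 7×3 = 94
Proposal C: 7×1 + 7×2 + 16×4 + 12×4 + 8×1 + 7×1 = 148
Proposal D: 7×0 + 7×4 + 16×3 + 12×0 + 8×0 + 7×2 = 90
Proposal E: 7×2 + 7×1 + 16×1 + 12×2 + 8×3 + 7×0 = 85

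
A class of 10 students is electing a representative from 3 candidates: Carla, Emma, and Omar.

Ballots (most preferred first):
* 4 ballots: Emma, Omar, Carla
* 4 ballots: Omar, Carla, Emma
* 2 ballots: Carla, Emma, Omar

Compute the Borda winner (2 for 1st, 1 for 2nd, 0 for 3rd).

Carla: 4×0 + 4×1 + 2×2 = 8
Emma: 4×2 + 4×0 + 2×1 = 10
Omar: 4×1 + 4×2 + 2×0 = 12

Omar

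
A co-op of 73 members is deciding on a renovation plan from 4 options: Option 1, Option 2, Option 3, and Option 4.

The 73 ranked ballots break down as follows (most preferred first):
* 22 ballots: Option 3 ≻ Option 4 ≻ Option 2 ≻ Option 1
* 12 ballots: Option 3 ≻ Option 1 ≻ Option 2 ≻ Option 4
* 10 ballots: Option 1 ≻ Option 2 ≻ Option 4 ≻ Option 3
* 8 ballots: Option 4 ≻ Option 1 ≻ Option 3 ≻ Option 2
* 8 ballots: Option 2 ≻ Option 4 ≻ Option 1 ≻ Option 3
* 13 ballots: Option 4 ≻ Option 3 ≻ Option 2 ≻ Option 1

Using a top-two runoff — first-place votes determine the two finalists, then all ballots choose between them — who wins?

Round 1 first-place votes: Option 1 10, Option 2 8, Option 3 34, Option 4 21. Option 3 and Option 4 advance.
Runoff: Option 3 is ranked above Option 4 on 34 ballots, Option 4 above Option 3 on 39.

Option 4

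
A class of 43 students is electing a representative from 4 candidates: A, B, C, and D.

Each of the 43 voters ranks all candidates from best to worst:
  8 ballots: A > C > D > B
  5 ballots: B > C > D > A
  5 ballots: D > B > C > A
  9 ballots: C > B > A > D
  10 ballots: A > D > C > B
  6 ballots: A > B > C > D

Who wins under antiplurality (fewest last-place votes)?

C

Last-place votes: A 10, B 18, C 0, D 15.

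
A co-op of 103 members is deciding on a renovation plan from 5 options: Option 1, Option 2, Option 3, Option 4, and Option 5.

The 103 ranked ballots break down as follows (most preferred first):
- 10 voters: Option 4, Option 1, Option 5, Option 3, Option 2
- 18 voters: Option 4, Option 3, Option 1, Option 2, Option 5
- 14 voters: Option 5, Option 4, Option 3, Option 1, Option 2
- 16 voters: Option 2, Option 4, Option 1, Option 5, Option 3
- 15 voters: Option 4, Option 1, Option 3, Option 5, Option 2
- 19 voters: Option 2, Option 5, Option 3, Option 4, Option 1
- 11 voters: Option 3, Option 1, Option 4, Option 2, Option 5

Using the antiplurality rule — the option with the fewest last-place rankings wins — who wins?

Option 4

Last-place votes: Option 1 19, Option 2 39, Option 3 16, Option 4 0, Option 5 29.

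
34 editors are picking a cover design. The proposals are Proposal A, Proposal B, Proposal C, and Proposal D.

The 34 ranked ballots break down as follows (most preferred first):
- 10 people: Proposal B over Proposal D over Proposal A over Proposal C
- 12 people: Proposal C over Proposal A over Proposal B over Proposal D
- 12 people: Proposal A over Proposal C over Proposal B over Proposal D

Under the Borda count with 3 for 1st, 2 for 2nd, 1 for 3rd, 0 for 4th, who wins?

Proposal A: 10×1 + 12×2 + 12×3 = 70
Proposal B: 10×3 + 12×1 + 12×1 = 54
Proposal C: 10×0 + 12×3 + 12×2 = 60
Proposal D: 10×2 + 12×0 + 12×0 = 20

Proposal A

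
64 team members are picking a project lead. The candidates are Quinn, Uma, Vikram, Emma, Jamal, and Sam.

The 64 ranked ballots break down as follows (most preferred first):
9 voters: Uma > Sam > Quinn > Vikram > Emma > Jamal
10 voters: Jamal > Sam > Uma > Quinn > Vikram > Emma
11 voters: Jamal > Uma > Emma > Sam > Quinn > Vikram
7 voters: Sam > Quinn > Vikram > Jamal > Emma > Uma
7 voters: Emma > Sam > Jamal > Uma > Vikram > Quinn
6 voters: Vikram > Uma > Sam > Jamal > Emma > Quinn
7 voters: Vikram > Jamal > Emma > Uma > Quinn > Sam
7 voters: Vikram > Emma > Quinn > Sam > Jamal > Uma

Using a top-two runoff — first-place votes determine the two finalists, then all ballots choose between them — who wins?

Round 1 first-place votes: Quinn 0, Uma 9, Vikram 20, Emma 7, Jamal 21, Sam 7. Jamal and Vikram advance.
Runoff: Jamal is ranked above Vikram on 28 ballots, Vikram above Jamal on 36.

Vikram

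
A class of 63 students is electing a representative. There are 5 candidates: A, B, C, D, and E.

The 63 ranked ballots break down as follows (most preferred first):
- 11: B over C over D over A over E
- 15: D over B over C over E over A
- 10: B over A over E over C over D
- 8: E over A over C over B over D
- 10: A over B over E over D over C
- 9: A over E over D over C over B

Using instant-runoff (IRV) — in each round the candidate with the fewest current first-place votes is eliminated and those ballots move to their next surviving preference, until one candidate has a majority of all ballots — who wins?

B

Round 1: A 19, B 21, C 0, D 15, E 8. C eliminated.
Round 2: A 19, B 21, D 15, E 8. E eliminated.
Round 3: A 27, B 21, D 15. D eliminated.
Round 4: A 27, B 36. B has a majority (≥32).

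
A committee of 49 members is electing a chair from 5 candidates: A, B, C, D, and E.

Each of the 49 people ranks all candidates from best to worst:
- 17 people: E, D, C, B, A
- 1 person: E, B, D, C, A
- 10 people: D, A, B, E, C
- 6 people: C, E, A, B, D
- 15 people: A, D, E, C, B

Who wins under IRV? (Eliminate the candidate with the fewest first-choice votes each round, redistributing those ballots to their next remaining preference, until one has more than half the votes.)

A

Round 1: A 15, B 0, C 6, D 10, E 18. B eliminated.
Round 2: A 15, C 6, D 10, E 18. C eliminated.
Round 3: A 15, D 10, E 24. D eliminated.
Round 4: A 25, E 24. A has a majority (≥25).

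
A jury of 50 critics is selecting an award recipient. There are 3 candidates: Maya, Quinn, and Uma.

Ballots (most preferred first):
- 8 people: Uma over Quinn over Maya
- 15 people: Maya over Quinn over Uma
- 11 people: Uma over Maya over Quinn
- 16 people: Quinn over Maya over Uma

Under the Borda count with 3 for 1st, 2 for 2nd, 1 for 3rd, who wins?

Maya: 8×1 + 15×3 + 11×2 + 16×2 = 107
Quinn: 8×2 + 15×2 + 11×1 + 16×3 = 105
Uma: 8×3 + 15×1 + 11×3 + 16×1 = 88

Maya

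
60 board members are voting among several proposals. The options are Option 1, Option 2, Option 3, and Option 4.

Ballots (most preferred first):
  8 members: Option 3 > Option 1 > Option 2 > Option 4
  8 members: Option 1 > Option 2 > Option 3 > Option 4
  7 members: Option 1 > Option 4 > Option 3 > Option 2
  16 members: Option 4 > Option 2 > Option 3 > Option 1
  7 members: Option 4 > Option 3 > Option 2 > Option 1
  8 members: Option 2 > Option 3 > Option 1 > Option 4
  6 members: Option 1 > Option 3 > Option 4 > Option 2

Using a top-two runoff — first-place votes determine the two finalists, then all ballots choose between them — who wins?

Round 1 first-place votes: Option 1 21, Option 2 8, Option 3 8, Option 4 23. Option 4 and Option 1 advance.
Runoff: Option 4 is ranked above Option 1 on 23 ballots, Option 1 above Option 4 on 37.

Option 1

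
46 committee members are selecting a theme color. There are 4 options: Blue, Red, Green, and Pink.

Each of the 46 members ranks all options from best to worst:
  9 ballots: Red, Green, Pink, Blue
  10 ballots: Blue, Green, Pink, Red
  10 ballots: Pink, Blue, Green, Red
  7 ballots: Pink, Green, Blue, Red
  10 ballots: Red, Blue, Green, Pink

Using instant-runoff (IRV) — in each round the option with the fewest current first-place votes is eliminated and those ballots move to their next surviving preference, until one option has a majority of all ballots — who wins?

Pink

Round 1: Blue 10, Red 19, Green 0, Pink 17. Green eliminated.
Round 2: Blue 10, Red 19, Pink 17. Blue eliminated.
Round 3: Red 19, Pink 27. Pink has a majority (≥24).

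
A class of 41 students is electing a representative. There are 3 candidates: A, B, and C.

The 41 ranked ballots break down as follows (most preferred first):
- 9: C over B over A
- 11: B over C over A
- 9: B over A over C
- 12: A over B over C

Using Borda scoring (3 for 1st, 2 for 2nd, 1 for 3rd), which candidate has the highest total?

A: 9×1 + 11×1 + 9×2 + 12×3 = 74
B: 9×2 + 11×3 + 9×3 + 12×2 = 102
C: 9×3 + 11×2 + 9×1 + 12×1 = 70

B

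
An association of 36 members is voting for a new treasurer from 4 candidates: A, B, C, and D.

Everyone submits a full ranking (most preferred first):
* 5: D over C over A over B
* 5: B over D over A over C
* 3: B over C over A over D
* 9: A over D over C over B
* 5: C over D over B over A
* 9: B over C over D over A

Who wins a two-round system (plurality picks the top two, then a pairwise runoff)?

Round 1 first-place votes: A 9, B 17, C 5, D 5. B and A advance.
Runoff: B is ranked above A on 22 ballots, A above B on 14.

B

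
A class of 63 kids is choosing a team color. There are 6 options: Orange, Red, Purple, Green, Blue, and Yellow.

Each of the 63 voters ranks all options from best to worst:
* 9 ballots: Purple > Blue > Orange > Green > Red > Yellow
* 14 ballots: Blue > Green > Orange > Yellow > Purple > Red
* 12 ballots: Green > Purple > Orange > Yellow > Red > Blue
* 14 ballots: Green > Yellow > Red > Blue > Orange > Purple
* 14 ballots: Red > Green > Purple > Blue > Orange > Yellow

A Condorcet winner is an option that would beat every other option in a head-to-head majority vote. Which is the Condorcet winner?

Green

Green vs Orange: 54–9
Green vs Red: 49–14
Green vs Purple: 54–9
Green vs Blue: 40–23
Green vs Yellow: 63–0
Green beats every other option.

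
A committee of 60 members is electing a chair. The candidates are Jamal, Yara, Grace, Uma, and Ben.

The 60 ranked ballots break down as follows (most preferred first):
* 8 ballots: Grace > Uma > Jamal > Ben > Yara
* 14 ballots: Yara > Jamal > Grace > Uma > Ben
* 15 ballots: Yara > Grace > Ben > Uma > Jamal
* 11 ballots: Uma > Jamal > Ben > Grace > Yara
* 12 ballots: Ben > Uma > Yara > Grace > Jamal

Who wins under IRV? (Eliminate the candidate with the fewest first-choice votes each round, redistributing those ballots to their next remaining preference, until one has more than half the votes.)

Round 1: Jamal 0, Yara 29, Grace 8, Uma 11, Ben 12. Jamal eliminated.
Round 2: Yara 29, Grace 8, Uma 11, Ben 12. Grace eliminated.
Round 3: Yara 29, Uma 19, Ben 12. Ben eliminated.
Round 4: Yara 29, Uma 31. Uma has a majority (≥31).

Uma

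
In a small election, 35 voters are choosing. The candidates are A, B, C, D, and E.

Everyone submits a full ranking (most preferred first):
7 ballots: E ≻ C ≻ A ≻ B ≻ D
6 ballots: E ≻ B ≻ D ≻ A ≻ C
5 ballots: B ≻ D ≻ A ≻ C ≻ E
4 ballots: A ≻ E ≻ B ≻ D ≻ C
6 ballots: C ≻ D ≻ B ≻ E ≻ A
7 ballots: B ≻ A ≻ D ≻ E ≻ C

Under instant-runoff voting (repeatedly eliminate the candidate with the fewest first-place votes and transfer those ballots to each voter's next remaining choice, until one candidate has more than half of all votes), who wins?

B

Round 1: A 4, B 12, C 6, D 0, E 13. D eliminated.
Round 2: A 4, B 12, C 6, E 13. A eliminated.
Round 3: B 12, C 6, E 17. C eliminated.
Round 4: B 18, E 17. B has a majority (≥18).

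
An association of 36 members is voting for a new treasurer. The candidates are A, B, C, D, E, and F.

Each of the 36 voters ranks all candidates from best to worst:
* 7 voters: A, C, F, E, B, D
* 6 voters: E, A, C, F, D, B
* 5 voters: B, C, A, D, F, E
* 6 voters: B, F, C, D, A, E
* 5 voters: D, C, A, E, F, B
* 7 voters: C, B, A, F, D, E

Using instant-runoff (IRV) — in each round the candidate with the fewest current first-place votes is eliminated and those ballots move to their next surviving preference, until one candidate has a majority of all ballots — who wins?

C

Round 1: A 7, B 11, C 7, D 5, E 6, F 0. F eliminated.
Round 2: A 7, B 11, C 7, D 5, E 6. D eliminated.
Round 3: A 7, B 11, C 12, E 6. E eliminated.
Round 4: A 13, B 11, C 12. B eliminated.
Round 5: A 13, C 23. C has a majority (≥19).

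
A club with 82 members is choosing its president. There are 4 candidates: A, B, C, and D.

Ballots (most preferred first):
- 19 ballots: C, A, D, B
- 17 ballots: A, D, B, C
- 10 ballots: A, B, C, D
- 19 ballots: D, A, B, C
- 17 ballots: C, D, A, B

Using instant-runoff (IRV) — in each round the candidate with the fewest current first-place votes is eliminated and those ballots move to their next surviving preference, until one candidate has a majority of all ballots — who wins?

Round 1: A 27, B 0, C 36, D 19. B eliminated.
Round 2: A 27, C 36, D 19. D eliminated.
Round 3: A 46, C 36. A has a majority (≥42).

A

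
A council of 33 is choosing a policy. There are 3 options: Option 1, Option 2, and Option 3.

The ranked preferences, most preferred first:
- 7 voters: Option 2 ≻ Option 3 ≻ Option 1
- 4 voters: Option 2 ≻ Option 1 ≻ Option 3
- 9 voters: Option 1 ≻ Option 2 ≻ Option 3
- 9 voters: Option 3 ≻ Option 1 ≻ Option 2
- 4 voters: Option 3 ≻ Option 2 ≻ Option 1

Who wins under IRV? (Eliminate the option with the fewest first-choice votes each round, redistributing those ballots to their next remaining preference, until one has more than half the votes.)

Round 1: Option 1 9, Option 2 11, Option 3 13. Option 1 eliminated.
Round 2: Option 2 20, Option 3 13. Option 2 has a majority (≥17).

Option 2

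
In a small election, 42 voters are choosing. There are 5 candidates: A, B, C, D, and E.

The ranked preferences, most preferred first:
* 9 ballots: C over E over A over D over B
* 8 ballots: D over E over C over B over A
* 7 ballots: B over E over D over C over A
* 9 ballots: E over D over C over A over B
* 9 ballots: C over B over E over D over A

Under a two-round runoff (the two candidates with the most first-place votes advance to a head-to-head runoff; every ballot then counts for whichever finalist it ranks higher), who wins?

Round 1 first-place votes: A 0, B 7, C 18, D 8, E 9. C and E advance.
Runoff: C is ranked above E on 18 ballots, E above C on 24.

E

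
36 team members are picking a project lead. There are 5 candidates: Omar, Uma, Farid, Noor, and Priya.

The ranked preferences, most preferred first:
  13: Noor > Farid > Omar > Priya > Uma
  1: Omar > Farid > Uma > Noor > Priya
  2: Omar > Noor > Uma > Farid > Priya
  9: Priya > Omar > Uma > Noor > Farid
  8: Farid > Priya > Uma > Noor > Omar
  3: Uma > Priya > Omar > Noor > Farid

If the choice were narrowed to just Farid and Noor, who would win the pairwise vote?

Noor

Farid is ranked above Noor on 9 ballots; Noor above Farid on 27.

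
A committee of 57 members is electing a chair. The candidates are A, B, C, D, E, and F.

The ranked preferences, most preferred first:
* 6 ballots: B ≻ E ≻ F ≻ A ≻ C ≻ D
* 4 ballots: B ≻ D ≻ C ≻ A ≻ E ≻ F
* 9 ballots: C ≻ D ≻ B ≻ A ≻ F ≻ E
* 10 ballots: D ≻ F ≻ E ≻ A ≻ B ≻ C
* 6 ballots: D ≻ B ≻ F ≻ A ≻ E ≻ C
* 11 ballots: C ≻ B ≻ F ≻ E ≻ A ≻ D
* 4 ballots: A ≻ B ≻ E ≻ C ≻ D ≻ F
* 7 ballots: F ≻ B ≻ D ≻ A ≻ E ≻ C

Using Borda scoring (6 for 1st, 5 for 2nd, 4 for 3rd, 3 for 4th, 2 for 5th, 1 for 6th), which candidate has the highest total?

A: 6×3 + 4×3 + 9×3 + 10×3 + 6×3 + 11×2 + 4×6 + 7×3 = 172
B: 6×6 + 4×6 + 9×4 + 10×2 + 6×5 + 11×5 + 4×5 + 7×5 = 256
C: 6×2 + 4×4 + 9×6 + 10×1 + 6×1 + 11×6 + 4×3 + 7×1 = 183
D: 6×1 + 4×5 + 9×5 + 10×6 + 6×6 + 11×1 + 4×2 + 7×4 = 214
E: 6×5 + 4×2 + 9×1 + 10×4 + 6×2 + 11×3 + 4×4 + 7×2 = 162
F: 6×4 + 4×1 + 9×2 + 10×5 + 6×4 + 11×4 + 4×1 + 7×6 = 210

B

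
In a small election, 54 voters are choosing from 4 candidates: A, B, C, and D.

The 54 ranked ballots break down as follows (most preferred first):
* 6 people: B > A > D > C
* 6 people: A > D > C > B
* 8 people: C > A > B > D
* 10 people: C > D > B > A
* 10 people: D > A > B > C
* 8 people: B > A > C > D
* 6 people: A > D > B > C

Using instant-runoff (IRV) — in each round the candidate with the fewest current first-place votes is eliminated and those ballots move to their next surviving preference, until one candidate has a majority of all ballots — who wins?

Round 1: A 12, B 14, C 18, D 10. D eliminated.
Round 2: A 22, B 14, C 18. B eliminated.
Round 3: A 36, C 18. A has a majority (≥28).

A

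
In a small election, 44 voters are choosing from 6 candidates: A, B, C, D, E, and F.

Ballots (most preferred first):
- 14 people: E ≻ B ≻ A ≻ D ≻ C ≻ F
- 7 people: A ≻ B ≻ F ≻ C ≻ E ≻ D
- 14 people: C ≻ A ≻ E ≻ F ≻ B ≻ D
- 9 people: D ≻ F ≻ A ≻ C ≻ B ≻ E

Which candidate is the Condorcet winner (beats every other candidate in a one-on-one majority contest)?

A

A vs B: 30–14
A vs C: 30–14
A vs D: 35–9
A vs E: 30–14
A vs F: 35–9
A beats every other candidate.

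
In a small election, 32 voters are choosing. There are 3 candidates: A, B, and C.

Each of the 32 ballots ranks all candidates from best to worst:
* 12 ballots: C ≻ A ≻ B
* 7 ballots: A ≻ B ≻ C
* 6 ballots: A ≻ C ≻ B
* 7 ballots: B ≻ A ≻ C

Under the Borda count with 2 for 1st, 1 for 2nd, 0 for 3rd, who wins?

A

A: 12×1 + 7×2 + 6×2 + 7×1 = 45
B: 12×0 + 7×1 + 6×0 + 7×2 = 21
C: 12×2 + 7×0 + 6×1 + 7×0 = 30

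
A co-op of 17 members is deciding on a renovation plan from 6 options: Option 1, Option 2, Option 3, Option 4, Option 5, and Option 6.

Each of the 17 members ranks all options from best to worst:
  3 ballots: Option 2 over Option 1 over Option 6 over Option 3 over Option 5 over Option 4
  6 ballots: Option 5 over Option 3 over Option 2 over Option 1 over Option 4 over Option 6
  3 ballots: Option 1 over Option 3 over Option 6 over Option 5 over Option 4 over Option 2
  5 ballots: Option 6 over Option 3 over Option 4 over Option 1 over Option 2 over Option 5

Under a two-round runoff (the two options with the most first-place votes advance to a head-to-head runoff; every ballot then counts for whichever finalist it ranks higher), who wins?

Option 6

Round 1 first-place votes: Option 1 3, Option 2 3, Option 3 0, Option 4 0, Option 5 6, Option 6 5. Option 5 and Option 6 advance.
Runoff: Option 5 is ranked above Option 6 on 6 ballots, Option 6 above Option 5 on 11.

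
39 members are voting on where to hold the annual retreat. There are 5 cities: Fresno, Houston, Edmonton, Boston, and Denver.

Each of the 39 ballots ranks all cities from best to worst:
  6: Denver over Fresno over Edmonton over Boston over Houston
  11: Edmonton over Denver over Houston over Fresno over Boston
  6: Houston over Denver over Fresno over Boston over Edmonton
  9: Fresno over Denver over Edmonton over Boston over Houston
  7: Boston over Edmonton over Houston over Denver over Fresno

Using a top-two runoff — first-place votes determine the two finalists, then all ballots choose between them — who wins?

Fresno

Round 1 first-place votes: Fresno 9, Houston 6, Edmonton 11, Boston 7, Denver 6. Edmonton and Fresno advance.
Runoff: Edmonton is ranked above Fresno on 18 ballots, Fresno above Edmonton on 21.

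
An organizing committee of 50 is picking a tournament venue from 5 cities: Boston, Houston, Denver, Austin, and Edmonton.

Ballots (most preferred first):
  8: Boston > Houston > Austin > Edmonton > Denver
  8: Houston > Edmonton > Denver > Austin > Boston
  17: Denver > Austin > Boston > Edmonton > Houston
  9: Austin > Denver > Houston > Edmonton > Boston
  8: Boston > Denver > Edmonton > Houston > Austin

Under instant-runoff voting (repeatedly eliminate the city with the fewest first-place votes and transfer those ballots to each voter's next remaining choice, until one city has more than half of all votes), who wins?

Denver

Round 1: Boston 16, Houston 8, Denver 17, Austin 9, Edmonton 0. Edmonton eliminated.
Round 2: Boston 16, Houston 8, Denver 17, Austin 9. Houston eliminated.
Round 3: Boston 16, Denver 25, Austin 9. Austin eliminated.
Round 4: Boston 16, Denver 34. Denver has a majority (≥26).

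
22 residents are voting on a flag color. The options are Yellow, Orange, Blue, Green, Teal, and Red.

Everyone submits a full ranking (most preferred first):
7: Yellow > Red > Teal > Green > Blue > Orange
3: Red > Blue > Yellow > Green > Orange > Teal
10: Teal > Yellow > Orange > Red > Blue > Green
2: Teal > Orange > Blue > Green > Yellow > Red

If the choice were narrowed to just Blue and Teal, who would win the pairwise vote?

Blue is ranked above Teal on 3 ballots; Teal above Blue on 19.

Teal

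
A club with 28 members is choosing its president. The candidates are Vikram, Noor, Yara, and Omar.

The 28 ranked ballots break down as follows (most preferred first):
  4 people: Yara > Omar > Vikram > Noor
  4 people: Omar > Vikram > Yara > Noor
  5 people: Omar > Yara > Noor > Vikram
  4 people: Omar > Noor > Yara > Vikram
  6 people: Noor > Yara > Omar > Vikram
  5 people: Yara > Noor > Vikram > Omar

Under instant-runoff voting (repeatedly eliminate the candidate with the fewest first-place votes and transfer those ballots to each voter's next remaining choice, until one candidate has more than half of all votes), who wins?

Yara

Round 1: Vikram 0, Noor 6, Yara 9, Omar 13. Vikram eliminated.
Round 2: Noor 6, Yara 9, Omar 13. Noor eliminated.
Round 3: Yara 15, Omar 13. Yara has a majority (≥15).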